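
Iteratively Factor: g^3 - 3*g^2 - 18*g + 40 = (g - 2)*(g^2 - g - 20) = (g - 5)*(g - 2)*(g + 4)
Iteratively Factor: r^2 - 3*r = (r)*(r - 3)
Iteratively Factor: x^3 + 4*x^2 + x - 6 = (x + 2)*(x^2 + 2*x - 3) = (x - 1)*(x + 2)*(x + 3)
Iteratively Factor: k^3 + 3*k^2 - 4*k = (k + 4)*(k^2 - k) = k*(k + 4)*(k - 1)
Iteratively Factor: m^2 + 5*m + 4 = (m + 1)*(m + 4)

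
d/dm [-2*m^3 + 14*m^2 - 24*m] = -6*m^2 + 28*m - 24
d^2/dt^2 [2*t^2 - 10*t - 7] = 4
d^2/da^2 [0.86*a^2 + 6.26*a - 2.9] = 1.72000000000000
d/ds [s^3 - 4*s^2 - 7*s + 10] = 3*s^2 - 8*s - 7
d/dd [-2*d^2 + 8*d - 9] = 8 - 4*d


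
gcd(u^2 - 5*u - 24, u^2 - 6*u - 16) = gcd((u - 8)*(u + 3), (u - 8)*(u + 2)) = u - 8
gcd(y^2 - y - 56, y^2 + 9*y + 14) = y + 7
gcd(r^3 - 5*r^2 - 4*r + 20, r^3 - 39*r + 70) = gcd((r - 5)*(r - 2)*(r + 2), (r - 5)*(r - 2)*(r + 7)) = r^2 - 7*r + 10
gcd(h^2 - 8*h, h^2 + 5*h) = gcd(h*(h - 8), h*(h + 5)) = h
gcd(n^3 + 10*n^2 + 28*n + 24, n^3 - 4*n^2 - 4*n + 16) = n + 2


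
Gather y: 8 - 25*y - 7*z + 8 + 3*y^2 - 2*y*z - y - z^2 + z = 3*y^2 + y*(-2*z - 26) - z^2 - 6*z + 16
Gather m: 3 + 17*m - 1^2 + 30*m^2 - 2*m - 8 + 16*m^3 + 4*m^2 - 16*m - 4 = 16*m^3 + 34*m^2 - m - 10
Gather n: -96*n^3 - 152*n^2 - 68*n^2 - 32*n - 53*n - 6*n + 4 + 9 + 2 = -96*n^3 - 220*n^2 - 91*n + 15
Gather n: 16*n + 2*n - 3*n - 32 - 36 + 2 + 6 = 15*n - 60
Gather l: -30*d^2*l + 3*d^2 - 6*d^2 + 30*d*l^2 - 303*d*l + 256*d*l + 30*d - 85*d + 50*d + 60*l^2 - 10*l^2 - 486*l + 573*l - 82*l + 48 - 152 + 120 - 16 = -3*d^2 - 5*d + l^2*(30*d + 50) + l*(-30*d^2 - 47*d + 5)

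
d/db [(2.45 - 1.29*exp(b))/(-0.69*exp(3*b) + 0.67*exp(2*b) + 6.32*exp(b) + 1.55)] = (-1.7802*exp(3*b) + 5.9358*exp(2*b) - 3.283*exp(b) - 17.4835)*exp(b)/(0.4761*exp(6*b) - 0.9246*exp(5*b) - 8.2727*exp(4*b) + 6.3298*exp(3*b) + 42.0194*exp(2*b) + 19.592*exp(b) + 2.4025)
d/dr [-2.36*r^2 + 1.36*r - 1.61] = 1.36 - 4.72*r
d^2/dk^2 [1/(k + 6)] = 2/(k + 6)^3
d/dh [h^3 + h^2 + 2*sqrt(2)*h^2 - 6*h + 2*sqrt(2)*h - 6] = 3*h^2 + 2*h + 4*sqrt(2)*h - 6 + 2*sqrt(2)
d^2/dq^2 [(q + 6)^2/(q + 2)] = 32/(q^3 + 6*q^2 + 12*q + 8)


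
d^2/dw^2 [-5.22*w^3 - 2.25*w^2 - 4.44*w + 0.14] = -31.32*w - 4.5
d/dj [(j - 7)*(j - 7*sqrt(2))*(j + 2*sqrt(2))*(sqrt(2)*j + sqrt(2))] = 4*sqrt(2)*j^3 - 30*j^2 - 18*sqrt(2)*j^2 - 70*sqrt(2)*j + 120*j + 70 + 168*sqrt(2)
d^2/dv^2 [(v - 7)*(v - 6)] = 2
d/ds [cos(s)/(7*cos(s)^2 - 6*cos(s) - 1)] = (7*cos(s)^2 + 1)*sin(s)/((cos(s) - 1)^2*(7*cos(s) + 1)^2)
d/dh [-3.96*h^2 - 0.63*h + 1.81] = -7.92*h - 0.63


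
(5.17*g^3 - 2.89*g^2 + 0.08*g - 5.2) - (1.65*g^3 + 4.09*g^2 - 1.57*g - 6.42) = 3.52*g^3 - 6.98*g^2 + 1.65*g + 1.22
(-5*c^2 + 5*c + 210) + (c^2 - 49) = -4*c^2 + 5*c + 161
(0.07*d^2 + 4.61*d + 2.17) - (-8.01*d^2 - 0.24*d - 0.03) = 8.08*d^2 + 4.85*d + 2.2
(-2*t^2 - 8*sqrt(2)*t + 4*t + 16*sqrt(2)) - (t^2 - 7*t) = -3*t^2 - 8*sqrt(2)*t + 11*t + 16*sqrt(2)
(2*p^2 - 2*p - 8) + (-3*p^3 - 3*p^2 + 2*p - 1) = -3*p^3 - p^2 - 9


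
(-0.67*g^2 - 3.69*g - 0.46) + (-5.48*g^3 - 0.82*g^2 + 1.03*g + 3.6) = -5.48*g^3 - 1.49*g^2 - 2.66*g + 3.14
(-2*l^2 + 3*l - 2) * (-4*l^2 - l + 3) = 8*l^4 - 10*l^3 - l^2 + 11*l - 6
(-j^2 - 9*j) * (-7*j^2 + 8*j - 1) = 7*j^4 + 55*j^3 - 71*j^2 + 9*j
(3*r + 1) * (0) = 0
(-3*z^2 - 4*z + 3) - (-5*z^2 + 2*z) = 2*z^2 - 6*z + 3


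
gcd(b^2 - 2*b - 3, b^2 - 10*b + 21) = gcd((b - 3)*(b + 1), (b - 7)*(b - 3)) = b - 3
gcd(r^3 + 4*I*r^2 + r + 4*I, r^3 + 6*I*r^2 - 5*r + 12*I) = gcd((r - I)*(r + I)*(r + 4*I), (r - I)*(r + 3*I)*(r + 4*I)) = r^2 + 3*I*r + 4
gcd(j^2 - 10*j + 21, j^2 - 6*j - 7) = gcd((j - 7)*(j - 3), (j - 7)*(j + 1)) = j - 7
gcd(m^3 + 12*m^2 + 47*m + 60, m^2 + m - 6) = m + 3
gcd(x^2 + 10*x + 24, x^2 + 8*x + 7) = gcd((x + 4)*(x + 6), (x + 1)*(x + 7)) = 1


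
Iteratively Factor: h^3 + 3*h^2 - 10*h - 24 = (h + 2)*(h^2 + h - 12) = (h + 2)*(h + 4)*(h - 3)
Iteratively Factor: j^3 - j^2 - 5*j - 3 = (j - 3)*(j^2 + 2*j + 1) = (j - 3)*(j + 1)*(j + 1)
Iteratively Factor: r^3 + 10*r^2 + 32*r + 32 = (r + 4)*(r^2 + 6*r + 8) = (r + 4)^2*(r + 2)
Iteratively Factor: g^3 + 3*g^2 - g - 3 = (g - 1)*(g^2 + 4*g + 3) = (g - 1)*(g + 3)*(g + 1)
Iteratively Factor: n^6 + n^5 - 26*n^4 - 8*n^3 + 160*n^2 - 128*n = (n - 4)*(n^5 + 5*n^4 - 6*n^3 - 32*n^2 + 32*n) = (n - 4)*(n + 4)*(n^4 + n^3 - 10*n^2 + 8*n) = n*(n - 4)*(n + 4)*(n^3 + n^2 - 10*n + 8) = n*(n - 4)*(n - 2)*(n + 4)*(n^2 + 3*n - 4) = n*(n - 4)*(n - 2)*(n + 4)^2*(n - 1)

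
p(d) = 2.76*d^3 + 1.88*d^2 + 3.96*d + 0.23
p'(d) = 8.28*d^2 + 3.76*d + 3.96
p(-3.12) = -77.65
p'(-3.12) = 72.83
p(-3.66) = -124.40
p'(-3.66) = 101.11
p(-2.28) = -31.74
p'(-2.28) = 38.43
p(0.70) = 4.87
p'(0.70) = 10.65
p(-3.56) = -114.57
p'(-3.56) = 95.51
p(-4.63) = -251.74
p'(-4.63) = 164.05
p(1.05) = 9.66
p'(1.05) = 17.04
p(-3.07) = -74.07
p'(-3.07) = 70.45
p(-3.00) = -69.25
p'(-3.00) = 67.20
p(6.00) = 687.83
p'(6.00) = 324.60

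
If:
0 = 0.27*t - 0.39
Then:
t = 1.44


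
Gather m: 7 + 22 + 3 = 32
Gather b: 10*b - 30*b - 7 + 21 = 14 - 20*b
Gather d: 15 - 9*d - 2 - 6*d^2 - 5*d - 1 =-6*d^2 - 14*d + 12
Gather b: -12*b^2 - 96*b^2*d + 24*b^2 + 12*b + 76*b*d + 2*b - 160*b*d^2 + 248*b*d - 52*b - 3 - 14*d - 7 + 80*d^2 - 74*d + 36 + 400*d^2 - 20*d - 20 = b^2*(12 - 96*d) + b*(-160*d^2 + 324*d - 38) + 480*d^2 - 108*d + 6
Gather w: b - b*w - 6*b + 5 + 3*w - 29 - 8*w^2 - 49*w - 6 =-5*b - 8*w^2 + w*(-b - 46) - 30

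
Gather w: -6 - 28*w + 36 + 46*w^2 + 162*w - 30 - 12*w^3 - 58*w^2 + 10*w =-12*w^3 - 12*w^2 + 144*w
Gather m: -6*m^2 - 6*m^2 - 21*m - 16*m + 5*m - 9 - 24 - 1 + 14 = -12*m^2 - 32*m - 20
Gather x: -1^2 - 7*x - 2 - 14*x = -21*x - 3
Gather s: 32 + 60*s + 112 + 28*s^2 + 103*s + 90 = 28*s^2 + 163*s + 234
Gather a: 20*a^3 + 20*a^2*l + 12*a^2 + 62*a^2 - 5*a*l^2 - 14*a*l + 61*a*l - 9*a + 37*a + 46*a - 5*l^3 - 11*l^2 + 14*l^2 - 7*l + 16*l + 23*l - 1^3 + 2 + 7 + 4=20*a^3 + a^2*(20*l + 74) + a*(-5*l^2 + 47*l + 74) - 5*l^3 + 3*l^2 + 32*l + 12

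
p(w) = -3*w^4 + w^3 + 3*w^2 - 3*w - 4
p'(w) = -12*w^3 + 3*w^2 + 6*w - 3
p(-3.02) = -244.67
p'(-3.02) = 336.76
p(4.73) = -1346.89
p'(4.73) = -1177.39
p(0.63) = -4.92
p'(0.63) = -1.03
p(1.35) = -10.09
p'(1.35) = -18.96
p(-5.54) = -2891.26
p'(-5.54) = 2096.21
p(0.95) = -5.73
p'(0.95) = -4.88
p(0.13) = -4.34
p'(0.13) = -2.20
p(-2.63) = -137.08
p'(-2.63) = 220.27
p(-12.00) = -63472.00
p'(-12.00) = 21093.00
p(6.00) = -3586.00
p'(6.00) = -2451.00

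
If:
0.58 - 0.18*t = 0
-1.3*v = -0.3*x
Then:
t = 3.22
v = 0.230769230769231*x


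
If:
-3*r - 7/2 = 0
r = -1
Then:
No Solution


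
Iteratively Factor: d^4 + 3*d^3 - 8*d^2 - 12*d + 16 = (d + 2)*(d^3 + d^2 - 10*d + 8) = (d + 2)*(d + 4)*(d^2 - 3*d + 2) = (d - 1)*(d + 2)*(d + 4)*(d - 2)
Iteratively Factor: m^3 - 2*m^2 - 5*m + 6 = (m + 2)*(m^2 - 4*m + 3) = (m - 3)*(m + 2)*(m - 1)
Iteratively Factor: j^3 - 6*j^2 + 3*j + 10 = (j - 2)*(j^2 - 4*j - 5) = (j - 2)*(j + 1)*(j - 5)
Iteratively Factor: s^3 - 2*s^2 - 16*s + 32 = (s - 4)*(s^2 + 2*s - 8) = (s - 4)*(s + 4)*(s - 2)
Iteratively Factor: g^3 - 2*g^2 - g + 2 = (g - 1)*(g^2 - g - 2) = (g - 2)*(g - 1)*(g + 1)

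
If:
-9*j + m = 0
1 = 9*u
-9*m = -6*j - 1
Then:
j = 1/75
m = 3/25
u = 1/9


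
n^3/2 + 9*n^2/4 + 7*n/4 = n*(n/2 + 1/2)*(n + 7/2)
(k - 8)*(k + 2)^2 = k^3 - 4*k^2 - 28*k - 32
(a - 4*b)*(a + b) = a^2 - 3*a*b - 4*b^2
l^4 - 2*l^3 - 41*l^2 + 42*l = l*(l - 7)*(l - 1)*(l + 6)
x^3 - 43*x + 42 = (x - 6)*(x - 1)*(x + 7)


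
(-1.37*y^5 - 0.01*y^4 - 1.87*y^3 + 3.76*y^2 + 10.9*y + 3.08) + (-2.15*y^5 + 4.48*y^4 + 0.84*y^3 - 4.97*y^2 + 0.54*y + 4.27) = -3.52*y^5 + 4.47*y^4 - 1.03*y^3 - 1.21*y^2 + 11.44*y + 7.35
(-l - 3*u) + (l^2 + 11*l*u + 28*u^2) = l^2 + 11*l*u - l + 28*u^2 - 3*u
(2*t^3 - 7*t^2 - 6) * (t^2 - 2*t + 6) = 2*t^5 - 11*t^4 + 26*t^3 - 48*t^2 + 12*t - 36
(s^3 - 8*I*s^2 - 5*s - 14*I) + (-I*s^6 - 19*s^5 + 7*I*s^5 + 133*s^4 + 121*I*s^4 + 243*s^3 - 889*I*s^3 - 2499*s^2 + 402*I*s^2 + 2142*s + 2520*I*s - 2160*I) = -I*s^6 - 19*s^5 + 7*I*s^5 + 133*s^4 + 121*I*s^4 + 244*s^3 - 889*I*s^3 - 2499*s^2 + 394*I*s^2 + 2137*s + 2520*I*s - 2174*I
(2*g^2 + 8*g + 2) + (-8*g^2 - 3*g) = -6*g^2 + 5*g + 2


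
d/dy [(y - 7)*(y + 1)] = 2*y - 6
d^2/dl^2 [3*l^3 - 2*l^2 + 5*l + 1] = 18*l - 4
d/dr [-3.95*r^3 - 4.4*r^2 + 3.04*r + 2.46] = -11.85*r^2 - 8.8*r + 3.04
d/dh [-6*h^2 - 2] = -12*h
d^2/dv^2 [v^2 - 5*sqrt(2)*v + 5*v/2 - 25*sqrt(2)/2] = 2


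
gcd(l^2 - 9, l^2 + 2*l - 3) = l + 3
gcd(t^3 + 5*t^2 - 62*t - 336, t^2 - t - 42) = t + 6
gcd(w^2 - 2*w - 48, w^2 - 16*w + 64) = w - 8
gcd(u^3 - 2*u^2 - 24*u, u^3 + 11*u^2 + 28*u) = u^2 + 4*u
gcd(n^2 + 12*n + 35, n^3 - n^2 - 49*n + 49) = n + 7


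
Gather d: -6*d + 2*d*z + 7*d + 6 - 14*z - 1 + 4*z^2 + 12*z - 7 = d*(2*z + 1) + 4*z^2 - 2*z - 2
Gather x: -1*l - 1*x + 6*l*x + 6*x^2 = -l + 6*x^2 + x*(6*l - 1)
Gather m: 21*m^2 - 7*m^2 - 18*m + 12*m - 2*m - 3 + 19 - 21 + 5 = 14*m^2 - 8*m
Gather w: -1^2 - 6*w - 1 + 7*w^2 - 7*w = 7*w^2 - 13*w - 2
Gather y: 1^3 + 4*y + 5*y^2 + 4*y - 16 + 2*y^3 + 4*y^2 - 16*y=2*y^3 + 9*y^2 - 8*y - 15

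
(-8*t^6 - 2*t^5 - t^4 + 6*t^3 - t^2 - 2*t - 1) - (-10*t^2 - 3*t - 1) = -8*t^6 - 2*t^5 - t^4 + 6*t^3 + 9*t^2 + t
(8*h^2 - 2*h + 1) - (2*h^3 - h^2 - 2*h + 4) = -2*h^3 + 9*h^2 - 3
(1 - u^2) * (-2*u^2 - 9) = 2*u^4 + 7*u^2 - 9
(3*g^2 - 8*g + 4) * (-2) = -6*g^2 + 16*g - 8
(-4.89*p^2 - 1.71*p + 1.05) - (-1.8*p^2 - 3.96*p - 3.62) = -3.09*p^2 + 2.25*p + 4.67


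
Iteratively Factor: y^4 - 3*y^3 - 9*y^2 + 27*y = (y - 3)*(y^3 - 9*y) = y*(y - 3)*(y^2 - 9) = y*(y - 3)^2*(y + 3)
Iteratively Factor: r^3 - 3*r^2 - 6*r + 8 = (r - 4)*(r^2 + r - 2) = (r - 4)*(r + 2)*(r - 1)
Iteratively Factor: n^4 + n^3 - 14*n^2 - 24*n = (n + 3)*(n^3 - 2*n^2 - 8*n) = (n - 4)*(n + 3)*(n^2 + 2*n) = (n - 4)*(n + 2)*(n + 3)*(n)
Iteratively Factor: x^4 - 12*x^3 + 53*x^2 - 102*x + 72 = (x - 3)*(x^3 - 9*x^2 + 26*x - 24) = (x - 4)*(x - 3)*(x^2 - 5*x + 6) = (x - 4)*(x - 3)^2*(x - 2)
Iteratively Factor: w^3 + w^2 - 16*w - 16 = (w + 4)*(w^2 - 3*w - 4) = (w - 4)*(w + 4)*(w + 1)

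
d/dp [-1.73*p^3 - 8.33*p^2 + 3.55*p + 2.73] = -5.19*p^2 - 16.66*p + 3.55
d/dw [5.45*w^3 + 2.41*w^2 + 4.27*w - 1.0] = 16.35*w^2 + 4.82*w + 4.27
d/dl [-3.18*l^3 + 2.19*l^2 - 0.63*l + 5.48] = -9.54*l^2 + 4.38*l - 0.63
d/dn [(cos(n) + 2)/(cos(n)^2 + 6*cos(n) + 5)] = (cos(n)^2 + 4*cos(n) + 7)*sin(n)/(cos(n)^2 + 6*cos(n) + 5)^2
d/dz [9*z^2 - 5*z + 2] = 18*z - 5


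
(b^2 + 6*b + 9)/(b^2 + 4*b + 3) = (b + 3)/(b + 1)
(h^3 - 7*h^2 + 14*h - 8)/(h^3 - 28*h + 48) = (h - 1)/(h + 6)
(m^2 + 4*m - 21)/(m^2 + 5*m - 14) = (m - 3)/(m - 2)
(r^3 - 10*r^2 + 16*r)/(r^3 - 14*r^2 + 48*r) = (r - 2)/(r - 6)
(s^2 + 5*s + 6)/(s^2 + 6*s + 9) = (s + 2)/(s + 3)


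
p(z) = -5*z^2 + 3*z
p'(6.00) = -57.00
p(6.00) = -162.00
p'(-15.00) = 153.00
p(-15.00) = -1170.00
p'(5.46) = -51.60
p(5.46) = -132.68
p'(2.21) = -19.10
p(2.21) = -17.79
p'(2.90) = -26.00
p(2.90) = -33.35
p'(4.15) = -38.50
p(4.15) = -73.66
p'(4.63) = -43.30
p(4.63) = -93.29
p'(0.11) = 1.90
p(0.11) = 0.27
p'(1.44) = -11.40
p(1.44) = -6.05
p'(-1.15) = 14.50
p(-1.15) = -10.06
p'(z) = 3 - 10*z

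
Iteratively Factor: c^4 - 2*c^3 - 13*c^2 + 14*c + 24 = (c + 3)*(c^3 - 5*c^2 + 2*c + 8) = (c - 4)*(c + 3)*(c^2 - c - 2) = (c - 4)*(c - 2)*(c + 3)*(c + 1)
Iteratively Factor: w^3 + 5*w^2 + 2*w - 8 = (w + 4)*(w^2 + w - 2) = (w - 1)*(w + 4)*(w + 2)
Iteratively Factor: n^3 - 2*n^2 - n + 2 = (n - 1)*(n^2 - n - 2) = (n - 1)*(n + 1)*(n - 2)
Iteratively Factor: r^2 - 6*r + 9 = (r - 3)*(r - 3)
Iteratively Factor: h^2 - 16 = (h - 4)*(h + 4)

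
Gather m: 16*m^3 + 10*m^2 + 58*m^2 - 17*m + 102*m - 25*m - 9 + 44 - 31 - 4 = 16*m^3 + 68*m^2 + 60*m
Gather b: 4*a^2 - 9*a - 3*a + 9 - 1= 4*a^2 - 12*a + 8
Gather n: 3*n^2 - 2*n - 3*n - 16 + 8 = 3*n^2 - 5*n - 8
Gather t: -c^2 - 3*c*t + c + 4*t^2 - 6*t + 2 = -c^2 + c + 4*t^2 + t*(-3*c - 6) + 2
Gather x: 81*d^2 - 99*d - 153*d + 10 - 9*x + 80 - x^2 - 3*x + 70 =81*d^2 - 252*d - x^2 - 12*x + 160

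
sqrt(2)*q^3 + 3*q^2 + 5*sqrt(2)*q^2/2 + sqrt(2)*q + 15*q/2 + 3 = (q + 2)*(q + 3*sqrt(2)/2)*(sqrt(2)*q + sqrt(2)/2)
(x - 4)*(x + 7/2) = x^2 - x/2 - 14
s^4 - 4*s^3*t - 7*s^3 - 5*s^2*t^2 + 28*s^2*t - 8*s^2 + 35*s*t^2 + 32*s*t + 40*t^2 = (s - 8)*(s + 1)*(s - 5*t)*(s + t)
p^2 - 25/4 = (p - 5/2)*(p + 5/2)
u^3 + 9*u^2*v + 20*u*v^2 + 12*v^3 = (u + v)*(u + 2*v)*(u + 6*v)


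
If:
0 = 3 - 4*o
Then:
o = 3/4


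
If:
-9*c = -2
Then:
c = 2/9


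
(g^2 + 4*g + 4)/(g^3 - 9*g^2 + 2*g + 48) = (g + 2)/(g^2 - 11*g + 24)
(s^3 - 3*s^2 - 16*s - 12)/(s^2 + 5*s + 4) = (s^2 - 4*s - 12)/(s + 4)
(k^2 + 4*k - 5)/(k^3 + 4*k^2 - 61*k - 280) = (k - 1)/(k^2 - k - 56)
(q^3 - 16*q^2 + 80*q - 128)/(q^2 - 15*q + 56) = (q^2 - 8*q + 16)/(q - 7)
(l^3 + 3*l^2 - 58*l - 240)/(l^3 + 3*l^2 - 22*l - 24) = (l^2 - 3*l - 40)/(l^2 - 3*l - 4)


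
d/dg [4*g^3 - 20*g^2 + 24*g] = 12*g^2 - 40*g + 24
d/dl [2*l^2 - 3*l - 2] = 4*l - 3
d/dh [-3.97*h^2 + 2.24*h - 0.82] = 2.24 - 7.94*h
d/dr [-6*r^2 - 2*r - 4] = -12*r - 2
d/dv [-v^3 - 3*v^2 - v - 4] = -3*v^2 - 6*v - 1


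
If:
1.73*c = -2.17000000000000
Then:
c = -1.25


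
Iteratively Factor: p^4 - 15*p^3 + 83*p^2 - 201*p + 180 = (p - 3)*(p^3 - 12*p^2 + 47*p - 60) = (p - 4)*(p - 3)*(p^2 - 8*p + 15) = (p - 5)*(p - 4)*(p - 3)*(p - 3)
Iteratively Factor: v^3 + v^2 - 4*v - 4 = (v + 2)*(v^2 - v - 2) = (v - 2)*(v + 2)*(v + 1)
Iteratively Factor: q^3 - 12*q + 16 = (q - 2)*(q^2 + 2*q - 8) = (q - 2)*(q + 4)*(q - 2)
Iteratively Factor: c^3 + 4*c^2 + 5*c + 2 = (c + 1)*(c^2 + 3*c + 2) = (c + 1)^2*(c + 2)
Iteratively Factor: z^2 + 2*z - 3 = (z + 3)*(z - 1)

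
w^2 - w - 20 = (w - 5)*(w + 4)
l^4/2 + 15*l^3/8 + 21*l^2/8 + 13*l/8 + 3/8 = (l/2 + 1/2)*(l + 3/4)*(l + 1)^2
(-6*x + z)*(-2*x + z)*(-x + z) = -12*x^3 + 20*x^2*z - 9*x*z^2 + z^3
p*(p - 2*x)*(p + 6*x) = p^3 + 4*p^2*x - 12*p*x^2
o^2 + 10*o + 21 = (o + 3)*(o + 7)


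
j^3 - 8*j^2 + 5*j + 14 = (j - 7)*(j - 2)*(j + 1)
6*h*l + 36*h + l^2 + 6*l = (6*h + l)*(l + 6)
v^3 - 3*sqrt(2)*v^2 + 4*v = v*(v - 2*sqrt(2))*(v - sqrt(2))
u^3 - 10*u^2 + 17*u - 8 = (u - 8)*(u - 1)^2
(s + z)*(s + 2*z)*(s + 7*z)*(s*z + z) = s^4*z + 10*s^3*z^2 + s^3*z + 23*s^2*z^3 + 10*s^2*z^2 + 14*s*z^4 + 23*s*z^3 + 14*z^4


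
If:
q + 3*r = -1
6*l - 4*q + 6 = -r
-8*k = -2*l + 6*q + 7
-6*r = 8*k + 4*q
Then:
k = 121/92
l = -185/46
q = -98/23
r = 25/23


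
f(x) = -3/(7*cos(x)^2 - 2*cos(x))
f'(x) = -3*(14*sin(x)*cos(x) - 2*sin(x))/(7*cos(x)^2 - 2*cos(x))^2 = 6*(sin(x)/cos(x)^2 - 7*tan(x))/(7*cos(x) - 2)^2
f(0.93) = -2.30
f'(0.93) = -8.98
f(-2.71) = -0.40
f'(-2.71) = -0.32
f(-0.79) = -1.46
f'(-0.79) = 3.94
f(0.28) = -0.66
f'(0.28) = -0.46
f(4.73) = 90.77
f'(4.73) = -4815.29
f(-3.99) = -0.68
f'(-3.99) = 1.32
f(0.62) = -1.00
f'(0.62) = -1.81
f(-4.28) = -1.45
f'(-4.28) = 5.01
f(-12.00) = -0.91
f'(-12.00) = -1.45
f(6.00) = -0.66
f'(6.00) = 0.47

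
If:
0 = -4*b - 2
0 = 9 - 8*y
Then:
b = -1/2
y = 9/8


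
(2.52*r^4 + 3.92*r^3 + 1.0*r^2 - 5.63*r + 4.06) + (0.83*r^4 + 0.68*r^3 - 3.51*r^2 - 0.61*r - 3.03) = 3.35*r^4 + 4.6*r^3 - 2.51*r^2 - 6.24*r + 1.03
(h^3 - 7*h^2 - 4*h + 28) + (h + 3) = h^3 - 7*h^2 - 3*h + 31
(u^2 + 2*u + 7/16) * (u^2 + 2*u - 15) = u^4 + 4*u^3 - 169*u^2/16 - 233*u/8 - 105/16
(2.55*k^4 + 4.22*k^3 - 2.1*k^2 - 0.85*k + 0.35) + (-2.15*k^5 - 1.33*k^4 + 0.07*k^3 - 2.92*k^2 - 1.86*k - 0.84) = -2.15*k^5 + 1.22*k^4 + 4.29*k^3 - 5.02*k^2 - 2.71*k - 0.49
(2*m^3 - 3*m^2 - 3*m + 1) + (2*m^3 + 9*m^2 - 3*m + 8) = 4*m^3 + 6*m^2 - 6*m + 9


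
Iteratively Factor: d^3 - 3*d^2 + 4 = (d - 2)*(d^2 - d - 2) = (d - 2)^2*(d + 1)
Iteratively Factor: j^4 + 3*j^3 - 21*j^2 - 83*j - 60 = (j + 3)*(j^3 - 21*j - 20) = (j + 3)*(j + 4)*(j^2 - 4*j - 5) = (j + 1)*(j + 3)*(j + 4)*(j - 5)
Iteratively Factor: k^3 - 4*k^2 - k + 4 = (k - 1)*(k^2 - 3*k - 4) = (k - 4)*(k - 1)*(k + 1)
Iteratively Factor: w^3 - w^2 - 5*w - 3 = (w - 3)*(w^2 + 2*w + 1) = (w - 3)*(w + 1)*(w + 1)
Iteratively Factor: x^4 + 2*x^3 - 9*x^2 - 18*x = (x + 3)*(x^3 - x^2 - 6*x) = x*(x + 3)*(x^2 - x - 6) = x*(x - 3)*(x + 3)*(x + 2)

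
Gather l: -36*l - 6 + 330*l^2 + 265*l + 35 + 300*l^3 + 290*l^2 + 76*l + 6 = 300*l^3 + 620*l^2 + 305*l + 35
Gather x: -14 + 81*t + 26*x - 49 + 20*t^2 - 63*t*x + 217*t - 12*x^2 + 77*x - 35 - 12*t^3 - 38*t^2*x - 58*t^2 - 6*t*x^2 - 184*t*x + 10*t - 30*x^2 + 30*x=-12*t^3 - 38*t^2 + 308*t + x^2*(-6*t - 42) + x*(-38*t^2 - 247*t + 133) - 98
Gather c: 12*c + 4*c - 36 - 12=16*c - 48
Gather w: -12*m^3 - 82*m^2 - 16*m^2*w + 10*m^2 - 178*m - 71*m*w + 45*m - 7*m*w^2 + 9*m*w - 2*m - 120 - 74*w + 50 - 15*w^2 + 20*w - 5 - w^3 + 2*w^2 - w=-12*m^3 - 72*m^2 - 135*m - w^3 + w^2*(-7*m - 13) + w*(-16*m^2 - 62*m - 55) - 75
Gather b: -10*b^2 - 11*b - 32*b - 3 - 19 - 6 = -10*b^2 - 43*b - 28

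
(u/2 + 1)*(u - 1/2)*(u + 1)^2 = u^4/2 + 7*u^3/4 + 3*u^2/2 - u/4 - 1/2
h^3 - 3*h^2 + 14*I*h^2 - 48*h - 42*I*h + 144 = (h - 3)*(h + 6*I)*(h + 8*I)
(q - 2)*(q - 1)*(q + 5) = q^3 + 2*q^2 - 13*q + 10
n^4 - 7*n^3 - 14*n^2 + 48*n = n*(n - 8)*(n - 2)*(n + 3)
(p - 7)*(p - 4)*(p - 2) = p^3 - 13*p^2 + 50*p - 56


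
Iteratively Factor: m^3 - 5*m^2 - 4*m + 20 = (m - 5)*(m^2 - 4) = (m - 5)*(m - 2)*(m + 2)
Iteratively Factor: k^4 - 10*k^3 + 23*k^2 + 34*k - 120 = (k - 5)*(k^3 - 5*k^2 - 2*k + 24) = (k - 5)*(k - 4)*(k^2 - k - 6) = (k - 5)*(k - 4)*(k - 3)*(k + 2)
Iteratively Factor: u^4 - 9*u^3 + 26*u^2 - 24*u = (u - 2)*(u^3 - 7*u^2 + 12*u) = (u - 3)*(u - 2)*(u^2 - 4*u) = (u - 4)*(u - 3)*(u - 2)*(u)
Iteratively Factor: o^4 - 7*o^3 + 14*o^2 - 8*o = (o - 4)*(o^3 - 3*o^2 + 2*o) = o*(o - 4)*(o^2 - 3*o + 2) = o*(o - 4)*(o - 2)*(o - 1)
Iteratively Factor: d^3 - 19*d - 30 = (d + 3)*(d^2 - 3*d - 10) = (d + 2)*(d + 3)*(d - 5)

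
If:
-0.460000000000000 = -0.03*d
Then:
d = 15.33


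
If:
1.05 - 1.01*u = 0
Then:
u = 1.04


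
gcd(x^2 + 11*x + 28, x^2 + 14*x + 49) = x + 7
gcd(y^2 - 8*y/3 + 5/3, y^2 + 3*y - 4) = y - 1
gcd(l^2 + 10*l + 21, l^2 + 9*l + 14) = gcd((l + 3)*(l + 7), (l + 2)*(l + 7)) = l + 7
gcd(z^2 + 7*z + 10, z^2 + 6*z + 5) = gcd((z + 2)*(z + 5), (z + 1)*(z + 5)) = z + 5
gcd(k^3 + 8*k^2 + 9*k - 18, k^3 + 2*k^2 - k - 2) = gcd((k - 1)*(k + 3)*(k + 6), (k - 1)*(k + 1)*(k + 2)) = k - 1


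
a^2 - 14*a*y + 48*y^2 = (a - 8*y)*(a - 6*y)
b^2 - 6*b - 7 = (b - 7)*(b + 1)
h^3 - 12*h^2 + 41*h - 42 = (h - 7)*(h - 3)*(h - 2)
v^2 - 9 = (v - 3)*(v + 3)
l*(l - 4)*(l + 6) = l^3 + 2*l^2 - 24*l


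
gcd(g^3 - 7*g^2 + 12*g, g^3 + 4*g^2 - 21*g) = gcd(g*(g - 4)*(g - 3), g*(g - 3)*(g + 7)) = g^2 - 3*g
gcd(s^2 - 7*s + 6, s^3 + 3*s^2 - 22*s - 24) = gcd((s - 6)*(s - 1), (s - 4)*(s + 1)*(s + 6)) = 1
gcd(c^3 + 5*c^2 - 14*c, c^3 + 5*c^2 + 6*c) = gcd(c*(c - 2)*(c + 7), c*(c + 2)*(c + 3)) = c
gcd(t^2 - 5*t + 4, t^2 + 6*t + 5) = 1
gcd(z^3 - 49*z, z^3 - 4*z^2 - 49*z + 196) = z^2 - 49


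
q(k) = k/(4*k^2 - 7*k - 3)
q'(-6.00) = 0.00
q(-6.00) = -0.03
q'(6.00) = -0.01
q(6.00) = 0.06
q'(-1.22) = -0.07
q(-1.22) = -0.11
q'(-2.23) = -0.02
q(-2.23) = -0.07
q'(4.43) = -0.04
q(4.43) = 0.10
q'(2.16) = -73.63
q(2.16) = 3.98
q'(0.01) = -0.32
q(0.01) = -0.00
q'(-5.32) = -0.01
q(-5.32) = -0.04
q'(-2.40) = -0.02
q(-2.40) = -0.07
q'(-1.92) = -0.03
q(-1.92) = -0.08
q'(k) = k*(7 - 8*k)/(4*k^2 - 7*k - 3)^2 + 1/(4*k^2 - 7*k - 3)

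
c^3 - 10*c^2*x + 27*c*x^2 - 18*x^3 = (c - 6*x)*(c - 3*x)*(c - x)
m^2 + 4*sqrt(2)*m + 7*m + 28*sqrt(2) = (m + 7)*(m + 4*sqrt(2))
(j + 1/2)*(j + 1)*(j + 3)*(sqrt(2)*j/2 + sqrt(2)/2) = sqrt(2)*j^4/2 + 11*sqrt(2)*j^3/4 + 19*sqrt(2)*j^2/4 + 13*sqrt(2)*j/4 + 3*sqrt(2)/4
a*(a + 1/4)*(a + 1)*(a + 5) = a^4 + 25*a^3/4 + 13*a^2/2 + 5*a/4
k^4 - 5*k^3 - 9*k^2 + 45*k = k*(k - 5)*(k - 3)*(k + 3)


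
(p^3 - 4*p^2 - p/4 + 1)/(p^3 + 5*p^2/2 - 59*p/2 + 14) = (p + 1/2)/(p + 7)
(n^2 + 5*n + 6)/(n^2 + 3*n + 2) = (n + 3)/(n + 1)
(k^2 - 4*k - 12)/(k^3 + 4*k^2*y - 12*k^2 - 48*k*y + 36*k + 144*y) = (k + 2)/(k^2 + 4*k*y - 6*k - 24*y)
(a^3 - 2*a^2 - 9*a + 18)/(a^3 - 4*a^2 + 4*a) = (a^2 - 9)/(a*(a - 2))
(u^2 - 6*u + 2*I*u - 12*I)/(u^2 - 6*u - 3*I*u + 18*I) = (u + 2*I)/(u - 3*I)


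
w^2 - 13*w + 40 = (w - 8)*(w - 5)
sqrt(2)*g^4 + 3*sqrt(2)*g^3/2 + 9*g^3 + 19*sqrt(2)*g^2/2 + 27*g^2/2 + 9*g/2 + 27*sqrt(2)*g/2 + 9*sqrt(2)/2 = (g + 1/2)*(g + 3*sqrt(2)/2)*(g + 3*sqrt(2))*(sqrt(2)*g + sqrt(2))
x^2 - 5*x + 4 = (x - 4)*(x - 1)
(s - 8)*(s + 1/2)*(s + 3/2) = s^3 - 6*s^2 - 61*s/4 - 6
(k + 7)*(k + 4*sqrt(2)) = k^2 + 4*sqrt(2)*k + 7*k + 28*sqrt(2)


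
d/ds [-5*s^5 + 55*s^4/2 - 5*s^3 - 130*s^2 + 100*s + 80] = -25*s^4 + 110*s^3 - 15*s^2 - 260*s + 100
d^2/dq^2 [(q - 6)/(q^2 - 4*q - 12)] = 2/(q^3 + 6*q^2 + 12*q + 8)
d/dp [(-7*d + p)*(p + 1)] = -7*d + 2*p + 1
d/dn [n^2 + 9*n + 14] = 2*n + 9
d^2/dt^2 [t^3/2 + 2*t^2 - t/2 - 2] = 3*t + 4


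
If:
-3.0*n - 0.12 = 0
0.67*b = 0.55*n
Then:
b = -0.03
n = -0.04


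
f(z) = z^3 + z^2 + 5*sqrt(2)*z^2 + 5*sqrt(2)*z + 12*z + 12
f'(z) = 3*z^2 + 2*z + 10*sqrt(2)*z + 5*sqrt(2) + 12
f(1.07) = 42.87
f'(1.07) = 39.78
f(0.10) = 13.99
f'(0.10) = 20.72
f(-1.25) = -1.18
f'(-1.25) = 3.58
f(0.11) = 14.20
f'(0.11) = 20.88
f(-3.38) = 1.13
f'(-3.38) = -1.22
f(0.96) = 38.63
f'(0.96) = 37.33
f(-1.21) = -1.03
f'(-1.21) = 3.93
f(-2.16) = -1.61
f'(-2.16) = -1.80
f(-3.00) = 0.43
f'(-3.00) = -2.36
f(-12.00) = -782.62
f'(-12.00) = 257.37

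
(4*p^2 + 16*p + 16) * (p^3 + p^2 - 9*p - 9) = 4*p^5 + 20*p^4 - 4*p^3 - 164*p^2 - 288*p - 144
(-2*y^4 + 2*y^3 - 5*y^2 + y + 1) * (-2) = 4*y^4 - 4*y^3 + 10*y^2 - 2*y - 2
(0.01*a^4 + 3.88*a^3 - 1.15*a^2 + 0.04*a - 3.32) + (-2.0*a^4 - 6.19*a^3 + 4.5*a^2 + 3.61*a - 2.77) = -1.99*a^4 - 2.31*a^3 + 3.35*a^2 + 3.65*a - 6.09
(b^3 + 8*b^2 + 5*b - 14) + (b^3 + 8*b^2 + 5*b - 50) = 2*b^3 + 16*b^2 + 10*b - 64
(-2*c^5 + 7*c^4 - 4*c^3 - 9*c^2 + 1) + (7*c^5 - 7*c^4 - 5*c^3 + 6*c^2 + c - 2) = 5*c^5 - 9*c^3 - 3*c^2 + c - 1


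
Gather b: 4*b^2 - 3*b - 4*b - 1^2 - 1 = 4*b^2 - 7*b - 2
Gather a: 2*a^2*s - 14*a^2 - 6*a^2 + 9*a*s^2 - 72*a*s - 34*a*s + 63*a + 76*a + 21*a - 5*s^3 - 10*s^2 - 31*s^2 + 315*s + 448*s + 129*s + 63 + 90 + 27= a^2*(2*s - 20) + a*(9*s^2 - 106*s + 160) - 5*s^3 - 41*s^2 + 892*s + 180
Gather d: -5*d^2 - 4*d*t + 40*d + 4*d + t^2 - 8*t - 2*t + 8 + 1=-5*d^2 + d*(44 - 4*t) + t^2 - 10*t + 9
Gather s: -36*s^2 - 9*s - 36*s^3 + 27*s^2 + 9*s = -36*s^3 - 9*s^2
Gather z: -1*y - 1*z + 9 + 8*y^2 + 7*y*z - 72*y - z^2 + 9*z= 8*y^2 - 73*y - z^2 + z*(7*y + 8) + 9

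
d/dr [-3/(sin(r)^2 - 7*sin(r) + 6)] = 3*(2*sin(r) - 7)*cos(r)/(sin(r)^2 - 7*sin(r) + 6)^2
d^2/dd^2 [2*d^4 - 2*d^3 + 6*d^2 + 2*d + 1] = 24*d^2 - 12*d + 12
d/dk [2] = 0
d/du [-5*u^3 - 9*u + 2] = -15*u^2 - 9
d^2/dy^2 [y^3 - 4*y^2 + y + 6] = 6*y - 8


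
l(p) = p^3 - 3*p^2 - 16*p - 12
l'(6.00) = 56.00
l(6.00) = 0.00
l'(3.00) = -7.00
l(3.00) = -60.00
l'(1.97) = -16.18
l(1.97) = -47.52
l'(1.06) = -18.99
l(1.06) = -31.14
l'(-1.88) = 5.88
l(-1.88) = 0.83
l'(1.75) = -17.31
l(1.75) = -43.83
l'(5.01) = 29.24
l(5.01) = -41.71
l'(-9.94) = 340.05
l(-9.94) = -1131.48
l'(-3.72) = 47.84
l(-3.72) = -45.47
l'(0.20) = -17.08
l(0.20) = -15.31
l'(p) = 3*p^2 - 6*p - 16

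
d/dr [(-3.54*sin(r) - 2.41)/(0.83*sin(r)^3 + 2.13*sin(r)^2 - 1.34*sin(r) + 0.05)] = (5.8764*sin(r)^3 + 13.5411*sin(r)^2 + 10.2666*sin(r) - 3.4064)*cos(r)/(0.6889*sin(r)^6 + 3.5358*sin(r)^5 + 2.3125*sin(r)^4 - 5.6254*sin(r)^3 + 2.0086*sin(r)^2 - 0.134*sin(r) + 0.0025)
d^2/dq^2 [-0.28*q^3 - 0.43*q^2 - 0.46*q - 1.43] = -1.68*q - 0.86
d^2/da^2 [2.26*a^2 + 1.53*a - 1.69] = 4.52000000000000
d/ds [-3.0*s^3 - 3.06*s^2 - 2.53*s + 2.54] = -9.0*s^2 - 6.12*s - 2.53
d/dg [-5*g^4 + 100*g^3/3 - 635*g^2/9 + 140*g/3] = -20*g^3 + 100*g^2 - 1270*g/9 + 140/3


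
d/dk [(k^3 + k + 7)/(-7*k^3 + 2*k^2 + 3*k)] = (2*k^4 + 20*k^3 + 145*k^2 - 28*k - 21)/(k^2*(49*k^4 - 28*k^3 - 38*k^2 + 12*k + 9))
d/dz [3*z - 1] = 3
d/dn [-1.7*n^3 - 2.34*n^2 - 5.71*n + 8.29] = -5.1*n^2 - 4.68*n - 5.71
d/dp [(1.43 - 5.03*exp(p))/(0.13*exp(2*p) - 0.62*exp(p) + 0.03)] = (0.6539*exp(2*p) - 0.3718*exp(p) + 0.7357)*exp(p)/(0.0169*exp(4*p) - 0.1612*exp(3*p) + 0.3922*exp(2*p) - 0.0372*exp(p) + 0.0009)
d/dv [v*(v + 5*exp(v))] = v*(5*exp(v) + 1) + v + 5*exp(v)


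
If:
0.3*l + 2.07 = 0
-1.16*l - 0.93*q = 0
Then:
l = -6.90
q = 8.61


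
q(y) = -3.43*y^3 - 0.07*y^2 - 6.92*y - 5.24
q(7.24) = -1360.71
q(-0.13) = -4.33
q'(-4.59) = -223.07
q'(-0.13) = -7.08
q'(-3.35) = -121.93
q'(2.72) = -83.43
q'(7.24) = -547.31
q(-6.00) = 774.64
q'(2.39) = -66.03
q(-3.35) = 146.11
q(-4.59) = 356.74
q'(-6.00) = -376.52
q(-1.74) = 24.66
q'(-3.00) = -99.11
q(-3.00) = 107.50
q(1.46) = -26.17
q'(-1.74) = -37.83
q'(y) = -10.29*y^2 - 0.14*y - 6.92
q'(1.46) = -29.06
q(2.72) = -93.60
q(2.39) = -69.00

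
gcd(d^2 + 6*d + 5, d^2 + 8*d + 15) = d + 5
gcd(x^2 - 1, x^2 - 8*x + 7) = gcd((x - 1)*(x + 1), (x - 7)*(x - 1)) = x - 1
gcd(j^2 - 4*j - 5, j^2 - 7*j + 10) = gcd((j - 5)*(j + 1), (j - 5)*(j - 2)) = j - 5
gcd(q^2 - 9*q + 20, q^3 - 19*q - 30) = q - 5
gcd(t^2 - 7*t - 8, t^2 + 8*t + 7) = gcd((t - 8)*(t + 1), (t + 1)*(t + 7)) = t + 1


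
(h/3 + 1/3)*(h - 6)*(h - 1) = h^3/3 - 2*h^2 - h/3 + 2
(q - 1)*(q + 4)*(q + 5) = q^3 + 8*q^2 + 11*q - 20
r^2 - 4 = (r - 2)*(r + 2)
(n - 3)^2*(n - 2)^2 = n^4 - 10*n^3 + 37*n^2 - 60*n + 36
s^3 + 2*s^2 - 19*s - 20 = (s - 4)*(s + 1)*(s + 5)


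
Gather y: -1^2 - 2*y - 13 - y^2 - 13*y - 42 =-y^2 - 15*y - 56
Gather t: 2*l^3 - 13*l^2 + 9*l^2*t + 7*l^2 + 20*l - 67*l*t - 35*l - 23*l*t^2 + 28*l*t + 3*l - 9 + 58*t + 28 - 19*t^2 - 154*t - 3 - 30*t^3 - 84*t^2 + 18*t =2*l^3 - 6*l^2 - 12*l - 30*t^3 + t^2*(-23*l - 103) + t*(9*l^2 - 39*l - 78) + 16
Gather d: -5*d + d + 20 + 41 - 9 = 52 - 4*d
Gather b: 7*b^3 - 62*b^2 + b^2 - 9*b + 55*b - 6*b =7*b^3 - 61*b^2 + 40*b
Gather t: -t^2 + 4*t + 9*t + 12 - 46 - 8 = -t^2 + 13*t - 42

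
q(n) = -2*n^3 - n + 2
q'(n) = -6*n^2 - 1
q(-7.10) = 724.92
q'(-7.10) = -303.46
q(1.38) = -4.64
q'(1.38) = -12.43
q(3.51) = -88.00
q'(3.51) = -74.92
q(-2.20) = 25.50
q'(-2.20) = -30.04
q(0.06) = 1.94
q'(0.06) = -1.02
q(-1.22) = 6.85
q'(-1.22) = -9.93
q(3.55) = -91.03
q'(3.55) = -76.62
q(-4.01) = 134.97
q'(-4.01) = -97.48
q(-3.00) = 59.00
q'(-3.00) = -55.00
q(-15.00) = 6767.00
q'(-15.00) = -1351.00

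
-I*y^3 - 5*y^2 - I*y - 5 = (y - 5*I)*(y - I)*(-I*y + 1)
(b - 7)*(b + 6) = b^2 - b - 42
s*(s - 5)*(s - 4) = s^3 - 9*s^2 + 20*s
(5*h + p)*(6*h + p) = 30*h^2 + 11*h*p + p^2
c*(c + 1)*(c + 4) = c^3 + 5*c^2 + 4*c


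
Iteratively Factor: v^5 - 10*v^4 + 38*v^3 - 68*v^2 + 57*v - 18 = (v - 3)*(v^4 - 7*v^3 + 17*v^2 - 17*v + 6) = (v - 3)*(v - 1)*(v^3 - 6*v^2 + 11*v - 6) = (v - 3)*(v - 1)^2*(v^2 - 5*v + 6) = (v - 3)^2*(v - 1)^2*(v - 2)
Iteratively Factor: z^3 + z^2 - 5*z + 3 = (z - 1)*(z^2 + 2*z - 3) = (z - 1)*(z + 3)*(z - 1)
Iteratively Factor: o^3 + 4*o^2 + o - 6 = (o + 3)*(o^2 + o - 2) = (o + 2)*(o + 3)*(o - 1)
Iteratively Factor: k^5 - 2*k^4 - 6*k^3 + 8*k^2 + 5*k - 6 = (k - 1)*(k^4 - k^3 - 7*k^2 + k + 6) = (k - 1)^2*(k^3 - 7*k - 6) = (k - 1)^2*(k + 1)*(k^2 - k - 6) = (k - 1)^2*(k + 1)*(k + 2)*(k - 3)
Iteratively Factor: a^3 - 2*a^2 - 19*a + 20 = (a - 5)*(a^2 + 3*a - 4) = (a - 5)*(a + 4)*(a - 1)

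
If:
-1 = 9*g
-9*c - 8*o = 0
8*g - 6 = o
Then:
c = 496/81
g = -1/9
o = -62/9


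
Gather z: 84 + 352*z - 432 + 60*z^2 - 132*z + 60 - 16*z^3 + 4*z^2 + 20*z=-16*z^3 + 64*z^2 + 240*z - 288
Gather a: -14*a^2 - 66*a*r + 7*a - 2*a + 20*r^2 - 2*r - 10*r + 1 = -14*a^2 + a*(5 - 66*r) + 20*r^2 - 12*r + 1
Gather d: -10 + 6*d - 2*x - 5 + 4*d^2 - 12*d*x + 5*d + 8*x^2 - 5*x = 4*d^2 + d*(11 - 12*x) + 8*x^2 - 7*x - 15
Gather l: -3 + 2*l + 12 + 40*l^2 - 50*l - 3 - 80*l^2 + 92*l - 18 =-40*l^2 + 44*l - 12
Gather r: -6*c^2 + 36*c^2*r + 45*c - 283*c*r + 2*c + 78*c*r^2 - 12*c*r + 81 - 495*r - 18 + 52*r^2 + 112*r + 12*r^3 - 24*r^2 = -6*c^2 + 47*c + 12*r^3 + r^2*(78*c + 28) + r*(36*c^2 - 295*c - 383) + 63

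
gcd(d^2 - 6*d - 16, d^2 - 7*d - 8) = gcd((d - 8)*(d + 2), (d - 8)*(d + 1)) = d - 8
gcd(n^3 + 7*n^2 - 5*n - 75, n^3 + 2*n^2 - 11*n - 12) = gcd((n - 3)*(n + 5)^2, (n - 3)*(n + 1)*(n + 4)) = n - 3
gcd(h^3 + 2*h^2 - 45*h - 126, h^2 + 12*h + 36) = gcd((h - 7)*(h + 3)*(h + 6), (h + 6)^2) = h + 6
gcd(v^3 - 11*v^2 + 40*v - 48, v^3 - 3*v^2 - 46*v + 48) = 1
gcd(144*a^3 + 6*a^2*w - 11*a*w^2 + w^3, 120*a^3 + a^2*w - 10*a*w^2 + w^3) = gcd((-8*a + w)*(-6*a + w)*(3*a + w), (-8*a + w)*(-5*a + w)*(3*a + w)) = -24*a^2 - 5*a*w + w^2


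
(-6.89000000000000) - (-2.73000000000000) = -4.16000000000000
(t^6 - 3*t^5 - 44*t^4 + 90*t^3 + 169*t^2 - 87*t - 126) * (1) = t^6 - 3*t^5 - 44*t^4 + 90*t^3 + 169*t^2 - 87*t - 126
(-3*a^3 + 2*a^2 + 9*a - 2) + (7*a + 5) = -3*a^3 + 2*a^2 + 16*a + 3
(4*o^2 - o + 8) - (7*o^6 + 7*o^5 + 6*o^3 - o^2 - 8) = -7*o^6 - 7*o^5 - 6*o^3 + 5*o^2 - o + 16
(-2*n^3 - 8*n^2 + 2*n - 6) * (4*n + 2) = -8*n^4 - 36*n^3 - 8*n^2 - 20*n - 12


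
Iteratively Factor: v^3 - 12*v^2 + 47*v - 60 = (v - 5)*(v^2 - 7*v + 12) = (v - 5)*(v - 4)*(v - 3)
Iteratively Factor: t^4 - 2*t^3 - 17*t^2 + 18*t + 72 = (t + 2)*(t^3 - 4*t^2 - 9*t + 36) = (t - 3)*(t + 2)*(t^2 - t - 12) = (t - 3)*(t + 2)*(t + 3)*(t - 4)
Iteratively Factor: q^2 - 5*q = (q)*(q - 5)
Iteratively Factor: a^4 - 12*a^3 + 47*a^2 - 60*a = (a - 4)*(a^3 - 8*a^2 + 15*a) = (a - 5)*(a - 4)*(a^2 - 3*a) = (a - 5)*(a - 4)*(a - 3)*(a)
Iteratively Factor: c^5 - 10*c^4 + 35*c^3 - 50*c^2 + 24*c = (c - 1)*(c^4 - 9*c^3 + 26*c^2 - 24*c) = (c - 2)*(c - 1)*(c^3 - 7*c^2 + 12*c) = (c - 3)*(c - 2)*(c - 1)*(c^2 - 4*c) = (c - 4)*(c - 3)*(c - 2)*(c - 1)*(c)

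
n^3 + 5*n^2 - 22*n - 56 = (n - 4)*(n + 2)*(n + 7)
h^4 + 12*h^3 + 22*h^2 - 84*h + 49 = (h - 1)^2*(h + 7)^2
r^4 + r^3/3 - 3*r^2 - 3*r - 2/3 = (r - 2)*(r + 1/3)*(r + 1)^2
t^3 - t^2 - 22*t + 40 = (t - 4)*(t - 2)*(t + 5)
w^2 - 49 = (w - 7)*(w + 7)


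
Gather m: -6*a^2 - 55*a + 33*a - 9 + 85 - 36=-6*a^2 - 22*a + 40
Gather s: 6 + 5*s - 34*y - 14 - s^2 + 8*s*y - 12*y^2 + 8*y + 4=-s^2 + s*(8*y + 5) - 12*y^2 - 26*y - 4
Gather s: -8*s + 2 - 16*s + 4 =6 - 24*s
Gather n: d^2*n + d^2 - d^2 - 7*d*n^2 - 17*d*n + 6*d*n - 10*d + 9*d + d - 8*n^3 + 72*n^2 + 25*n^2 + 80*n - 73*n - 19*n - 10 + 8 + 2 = -8*n^3 + n^2*(97 - 7*d) + n*(d^2 - 11*d - 12)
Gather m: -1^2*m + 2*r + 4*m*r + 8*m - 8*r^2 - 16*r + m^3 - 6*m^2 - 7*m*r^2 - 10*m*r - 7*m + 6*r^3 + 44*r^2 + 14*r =m^3 - 6*m^2 + m*(-7*r^2 - 6*r) + 6*r^3 + 36*r^2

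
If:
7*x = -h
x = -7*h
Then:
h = 0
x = 0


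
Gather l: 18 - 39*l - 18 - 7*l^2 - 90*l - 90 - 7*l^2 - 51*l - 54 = -14*l^2 - 180*l - 144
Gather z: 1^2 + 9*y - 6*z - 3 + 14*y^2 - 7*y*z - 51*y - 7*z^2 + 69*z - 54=14*y^2 - 42*y - 7*z^2 + z*(63 - 7*y) - 56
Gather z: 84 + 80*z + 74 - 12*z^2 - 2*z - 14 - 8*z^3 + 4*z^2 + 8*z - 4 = -8*z^3 - 8*z^2 + 86*z + 140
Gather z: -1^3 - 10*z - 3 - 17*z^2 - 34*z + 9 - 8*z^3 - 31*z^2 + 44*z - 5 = -8*z^3 - 48*z^2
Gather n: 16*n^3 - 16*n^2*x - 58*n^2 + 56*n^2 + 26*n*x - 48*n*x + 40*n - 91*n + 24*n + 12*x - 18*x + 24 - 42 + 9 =16*n^3 + n^2*(-16*x - 2) + n*(-22*x - 27) - 6*x - 9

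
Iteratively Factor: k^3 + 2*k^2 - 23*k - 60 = (k + 4)*(k^2 - 2*k - 15) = (k + 3)*(k + 4)*(k - 5)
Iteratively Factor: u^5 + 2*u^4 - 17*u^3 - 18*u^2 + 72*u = (u - 2)*(u^4 + 4*u^3 - 9*u^2 - 36*u) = (u - 2)*(u + 4)*(u^3 - 9*u) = u*(u - 2)*(u + 4)*(u^2 - 9) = u*(u - 2)*(u + 3)*(u + 4)*(u - 3)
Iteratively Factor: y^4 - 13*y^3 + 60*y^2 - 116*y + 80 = (y - 2)*(y^3 - 11*y^2 + 38*y - 40) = (y - 2)^2*(y^2 - 9*y + 20) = (y - 4)*(y - 2)^2*(y - 5)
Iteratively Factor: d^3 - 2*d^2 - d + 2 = (d - 1)*(d^2 - d - 2) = (d - 2)*(d - 1)*(d + 1)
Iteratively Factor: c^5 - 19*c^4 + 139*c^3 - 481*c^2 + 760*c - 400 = (c - 5)*(c^4 - 14*c^3 + 69*c^2 - 136*c + 80) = (c - 5)*(c - 1)*(c^3 - 13*c^2 + 56*c - 80) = (c - 5)*(c - 4)*(c - 1)*(c^2 - 9*c + 20) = (c - 5)*(c - 4)^2*(c - 1)*(c - 5)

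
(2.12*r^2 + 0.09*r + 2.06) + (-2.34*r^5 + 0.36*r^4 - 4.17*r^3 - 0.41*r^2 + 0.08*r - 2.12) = -2.34*r^5 + 0.36*r^4 - 4.17*r^3 + 1.71*r^2 + 0.17*r - 0.0600000000000001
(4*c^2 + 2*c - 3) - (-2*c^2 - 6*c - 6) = 6*c^2 + 8*c + 3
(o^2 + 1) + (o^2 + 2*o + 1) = 2*o^2 + 2*o + 2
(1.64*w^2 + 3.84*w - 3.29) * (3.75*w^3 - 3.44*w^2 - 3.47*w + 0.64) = 6.15*w^5 + 8.7584*w^4 - 31.2379*w^3 - 0.957599999999999*w^2 + 13.8739*w - 2.1056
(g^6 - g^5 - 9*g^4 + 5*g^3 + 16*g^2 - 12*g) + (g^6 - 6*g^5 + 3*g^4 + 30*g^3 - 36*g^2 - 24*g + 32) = 2*g^6 - 7*g^5 - 6*g^4 + 35*g^3 - 20*g^2 - 36*g + 32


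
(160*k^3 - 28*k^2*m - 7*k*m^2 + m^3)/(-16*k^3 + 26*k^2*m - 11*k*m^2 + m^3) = (-20*k^2 + k*m + m^2)/(2*k^2 - 3*k*m + m^2)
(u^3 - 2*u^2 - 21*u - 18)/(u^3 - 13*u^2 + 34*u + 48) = (u + 3)/(u - 8)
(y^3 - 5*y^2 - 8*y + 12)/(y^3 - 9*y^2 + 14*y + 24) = (y^2 + y - 2)/(y^2 - 3*y - 4)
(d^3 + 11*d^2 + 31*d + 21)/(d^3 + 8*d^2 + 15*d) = (d^2 + 8*d + 7)/(d*(d + 5))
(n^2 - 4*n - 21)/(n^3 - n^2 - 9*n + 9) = (n - 7)/(n^2 - 4*n + 3)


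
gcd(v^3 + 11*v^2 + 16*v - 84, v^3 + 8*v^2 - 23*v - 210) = v^2 + 13*v + 42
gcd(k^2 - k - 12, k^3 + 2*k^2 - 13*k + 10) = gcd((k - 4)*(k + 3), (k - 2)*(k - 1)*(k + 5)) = 1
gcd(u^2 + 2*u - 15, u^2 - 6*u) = 1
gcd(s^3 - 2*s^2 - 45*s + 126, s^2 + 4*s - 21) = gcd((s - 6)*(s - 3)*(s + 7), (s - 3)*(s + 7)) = s^2 + 4*s - 21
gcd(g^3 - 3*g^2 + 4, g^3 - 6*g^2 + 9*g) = 1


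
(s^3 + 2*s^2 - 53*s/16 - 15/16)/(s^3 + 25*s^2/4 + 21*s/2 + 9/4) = (s - 5/4)/(s + 3)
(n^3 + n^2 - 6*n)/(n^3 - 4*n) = (n + 3)/(n + 2)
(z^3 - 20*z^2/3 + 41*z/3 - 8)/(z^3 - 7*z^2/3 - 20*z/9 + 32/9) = 3*(z - 3)/(3*z + 4)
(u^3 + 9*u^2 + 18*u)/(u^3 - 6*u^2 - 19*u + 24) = u*(u + 6)/(u^2 - 9*u + 8)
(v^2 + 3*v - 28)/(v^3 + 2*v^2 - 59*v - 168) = (v - 4)/(v^2 - 5*v - 24)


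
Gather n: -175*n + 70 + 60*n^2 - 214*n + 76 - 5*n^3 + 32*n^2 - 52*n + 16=-5*n^3 + 92*n^2 - 441*n + 162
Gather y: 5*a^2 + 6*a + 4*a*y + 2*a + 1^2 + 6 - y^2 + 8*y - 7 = 5*a^2 + 8*a - y^2 + y*(4*a + 8)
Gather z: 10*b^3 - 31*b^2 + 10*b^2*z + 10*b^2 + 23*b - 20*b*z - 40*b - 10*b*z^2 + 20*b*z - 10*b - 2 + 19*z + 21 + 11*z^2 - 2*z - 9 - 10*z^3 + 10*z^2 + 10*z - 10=10*b^3 - 21*b^2 - 27*b - 10*z^3 + z^2*(21 - 10*b) + z*(10*b^2 + 27)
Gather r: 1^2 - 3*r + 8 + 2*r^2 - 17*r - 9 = 2*r^2 - 20*r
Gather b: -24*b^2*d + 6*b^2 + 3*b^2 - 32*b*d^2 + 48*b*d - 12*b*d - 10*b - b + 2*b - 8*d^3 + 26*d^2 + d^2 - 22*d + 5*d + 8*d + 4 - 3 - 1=b^2*(9 - 24*d) + b*(-32*d^2 + 36*d - 9) - 8*d^3 + 27*d^2 - 9*d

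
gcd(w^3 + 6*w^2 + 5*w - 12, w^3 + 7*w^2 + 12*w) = w^2 + 7*w + 12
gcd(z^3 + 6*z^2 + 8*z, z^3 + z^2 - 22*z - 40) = z^2 + 6*z + 8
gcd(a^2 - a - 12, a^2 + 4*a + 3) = a + 3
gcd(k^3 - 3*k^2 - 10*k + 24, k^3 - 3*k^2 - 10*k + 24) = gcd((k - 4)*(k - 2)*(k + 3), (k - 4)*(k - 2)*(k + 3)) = k^3 - 3*k^2 - 10*k + 24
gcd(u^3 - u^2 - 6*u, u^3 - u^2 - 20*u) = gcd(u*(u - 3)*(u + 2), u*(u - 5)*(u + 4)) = u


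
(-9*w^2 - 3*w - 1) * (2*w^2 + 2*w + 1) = -18*w^4 - 24*w^3 - 17*w^2 - 5*w - 1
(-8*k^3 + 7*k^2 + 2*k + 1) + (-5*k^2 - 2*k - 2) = -8*k^3 + 2*k^2 - 1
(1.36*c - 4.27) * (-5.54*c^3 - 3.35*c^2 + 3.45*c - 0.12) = -7.5344*c^4 + 19.0998*c^3 + 18.9965*c^2 - 14.8947*c + 0.5124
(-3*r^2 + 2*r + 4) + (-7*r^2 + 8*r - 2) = -10*r^2 + 10*r + 2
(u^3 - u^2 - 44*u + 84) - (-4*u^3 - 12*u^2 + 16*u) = 5*u^3 + 11*u^2 - 60*u + 84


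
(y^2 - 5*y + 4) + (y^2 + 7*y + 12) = 2*y^2 + 2*y + 16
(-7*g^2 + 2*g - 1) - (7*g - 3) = -7*g^2 - 5*g + 2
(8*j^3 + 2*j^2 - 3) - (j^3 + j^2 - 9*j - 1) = 7*j^3 + j^2 + 9*j - 2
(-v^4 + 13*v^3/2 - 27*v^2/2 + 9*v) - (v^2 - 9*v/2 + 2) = -v^4 + 13*v^3/2 - 29*v^2/2 + 27*v/2 - 2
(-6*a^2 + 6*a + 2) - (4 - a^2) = -5*a^2 + 6*a - 2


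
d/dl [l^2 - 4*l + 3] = 2*l - 4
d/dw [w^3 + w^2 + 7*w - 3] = 3*w^2 + 2*w + 7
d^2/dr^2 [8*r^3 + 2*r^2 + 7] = 48*r + 4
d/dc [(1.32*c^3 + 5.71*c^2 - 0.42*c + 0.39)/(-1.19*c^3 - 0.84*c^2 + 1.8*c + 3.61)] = (5.6861*c^4 + 3.7524*c^3 + 25.6131*c^2 + 41.8814*c - 2.2182)/(1.4161*c^6 + 1.9992*c^5 - 3.5784*c^4 - 11.6158*c^3 - 2.8248*c^2 + 12.996*c + 13.0321)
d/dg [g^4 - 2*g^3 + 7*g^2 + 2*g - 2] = 4*g^3 - 6*g^2 + 14*g + 2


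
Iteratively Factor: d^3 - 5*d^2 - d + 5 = (d - 5)*(d^2 - 1) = (d - 5)*(d + 1)*(d - 1)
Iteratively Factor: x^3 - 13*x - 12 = (x - 4)*(x^2 + 4*x + 3) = (x - 4)*(x + 1)*(x + 3)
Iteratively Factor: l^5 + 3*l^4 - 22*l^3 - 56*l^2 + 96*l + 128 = (l - 2)*(l^4 + 5*l^3 - 12*l^2 - 80*l - 64) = (l - 4)*(l - 2)*(l^3 + 9*l^2 + 24*l + 16) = (l - 4)*(l - 2)*(l + 1)*(l^2 + 8*l + 16) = (l - 4)*(l - 2)*(l + 1)*(l + 4)*(l + 4)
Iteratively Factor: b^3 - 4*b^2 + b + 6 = (b - 3)*(b^2 - b - 2) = (b - 3)*(b - 2)*(b + 1)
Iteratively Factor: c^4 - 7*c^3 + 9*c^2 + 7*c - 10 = (c - 2)*(c^3 - 5*c^2 - c + 5) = (c - 2)*(c + 1)*(c^2 - 6*c + 5) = (c - 2)*(c - 1)*(c + 1)*(c - 5)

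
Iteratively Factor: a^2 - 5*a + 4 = (a - 4)*(a - 1)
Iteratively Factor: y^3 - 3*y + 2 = (y - 1)*(y^2 + y - 2) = (y - 1)^2*(y + 2)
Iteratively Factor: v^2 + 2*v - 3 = (v + 3)*(v - 1)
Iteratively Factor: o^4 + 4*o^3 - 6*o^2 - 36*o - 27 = (o + 3)*(o^3 + o^2 - 9*o - 9) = (o + 1)*(o + 3)*(o^2 - 9) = (o + 1)*(o + 3)^2*(o - 3)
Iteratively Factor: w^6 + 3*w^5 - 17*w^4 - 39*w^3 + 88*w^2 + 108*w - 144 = (w - 2)*(w^5 + 5*w^4 - 7*w^3 - 53*w^2 - 18*w + 72) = (w - 2)*(w + 2)*(w^4 + 3*w^3 - 13*w^2 - 27*w + 36) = (w - 3)*(w - 2)*(w + 2)*(w^3 + 6*w^2 + 5*w - 12) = (w - 3)*(w - 2)*(w + 2)*(w + 3)*(w^2 + 3*w - 4) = (w - 3)*(w - 2)*(w - 1)*(w + 2)*(w + 3)*(w + 4)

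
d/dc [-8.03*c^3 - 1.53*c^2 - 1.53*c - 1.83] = -24.09*c^2 - 3.06*c - 1.53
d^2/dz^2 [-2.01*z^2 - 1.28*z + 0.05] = -4.02000000000000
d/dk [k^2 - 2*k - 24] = 2*k - 2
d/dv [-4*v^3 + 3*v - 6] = 3 - 12*v^2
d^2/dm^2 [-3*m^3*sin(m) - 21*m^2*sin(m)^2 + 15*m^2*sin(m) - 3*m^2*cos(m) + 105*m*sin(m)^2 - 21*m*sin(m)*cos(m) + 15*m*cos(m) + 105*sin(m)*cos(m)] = 3*m^3*sin(m) - 15*sqrt(2)*m^2*sin(m + pi/4) - 42*m^2*cos(2*m) - 6*m*sin(m) - 42*m*sin(2*m) + 45*m*cos(m) + 210*m*cos(2*m) - 6*cos(m) - 21*cos(2*m) - 21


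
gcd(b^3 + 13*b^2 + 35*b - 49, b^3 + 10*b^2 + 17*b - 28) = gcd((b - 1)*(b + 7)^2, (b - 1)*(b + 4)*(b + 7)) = b^2 + 6*b - 7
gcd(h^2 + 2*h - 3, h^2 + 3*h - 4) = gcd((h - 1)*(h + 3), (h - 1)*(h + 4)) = h - 1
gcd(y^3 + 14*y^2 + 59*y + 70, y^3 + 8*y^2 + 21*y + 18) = y + 2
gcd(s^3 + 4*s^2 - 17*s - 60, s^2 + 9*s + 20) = s + 5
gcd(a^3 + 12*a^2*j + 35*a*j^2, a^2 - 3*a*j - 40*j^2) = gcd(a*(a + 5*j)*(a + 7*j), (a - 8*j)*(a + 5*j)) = a + 5*j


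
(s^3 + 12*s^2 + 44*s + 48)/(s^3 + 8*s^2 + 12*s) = (s + 4)/s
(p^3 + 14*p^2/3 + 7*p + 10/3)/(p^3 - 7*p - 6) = (p + 5/3)/(p - 3)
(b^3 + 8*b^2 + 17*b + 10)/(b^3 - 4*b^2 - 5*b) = (b^2 + 7*b + 10)/(b*(b - 5))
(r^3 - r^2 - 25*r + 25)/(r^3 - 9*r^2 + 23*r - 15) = (r + 5)/(r - 3)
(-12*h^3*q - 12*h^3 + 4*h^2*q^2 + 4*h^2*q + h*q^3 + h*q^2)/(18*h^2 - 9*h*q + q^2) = h*(-12*h^2*q - 12*h^2 + 4*h*q^2 + 4*h*q + q^3 + q^2)/(18*h^2 - 9*h*q + q^2)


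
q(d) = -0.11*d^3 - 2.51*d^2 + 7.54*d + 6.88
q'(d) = -0.33*d^2 - 5.02*d + 7.54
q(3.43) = -1.23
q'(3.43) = -13.56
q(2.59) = 7.66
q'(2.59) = -7.68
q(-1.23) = -5.99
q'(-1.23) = 13.22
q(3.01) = 3.83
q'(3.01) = -10.56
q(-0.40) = 3.47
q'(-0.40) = 9.50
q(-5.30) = -87.21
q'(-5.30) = 24.88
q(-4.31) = -63.44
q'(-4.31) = 23.05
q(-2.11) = -19.17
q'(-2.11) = 16.66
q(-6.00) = -104.96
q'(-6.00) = 25.78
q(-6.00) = -104.96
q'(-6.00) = 25.78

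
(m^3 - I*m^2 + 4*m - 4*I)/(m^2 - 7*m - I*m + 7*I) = (m^2 + 4)/(m - 7)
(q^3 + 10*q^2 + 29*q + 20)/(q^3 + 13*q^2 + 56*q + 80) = (q + 1)/(q + 4)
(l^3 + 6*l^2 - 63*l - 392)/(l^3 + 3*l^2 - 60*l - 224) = (l + 7)/(l + 4)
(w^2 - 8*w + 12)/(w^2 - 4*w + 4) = (w - 6)/(w - 2)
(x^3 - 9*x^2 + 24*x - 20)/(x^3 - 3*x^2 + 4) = (x - 5)/(x + 1)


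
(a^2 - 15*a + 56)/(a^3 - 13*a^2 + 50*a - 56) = (a - 8)/(a^2 - 6*a + 8)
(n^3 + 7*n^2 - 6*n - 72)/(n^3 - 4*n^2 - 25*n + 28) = (n^2 + 3*n - 18)/(n^2 - 8*n + 7)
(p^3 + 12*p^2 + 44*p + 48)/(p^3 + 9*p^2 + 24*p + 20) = (p^2 + 10*p + 24)/(p^2 + 7*p + 10)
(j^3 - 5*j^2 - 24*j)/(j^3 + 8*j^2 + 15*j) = (j - 8)/(j + 5)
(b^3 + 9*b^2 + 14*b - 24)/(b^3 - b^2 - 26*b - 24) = (b^2 + 5*b - 6)/(b^2 - 5*b - 6)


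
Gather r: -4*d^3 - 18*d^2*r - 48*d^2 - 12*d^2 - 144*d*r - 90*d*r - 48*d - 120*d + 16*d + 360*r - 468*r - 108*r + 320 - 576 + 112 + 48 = -4*d^3 - 60*d^2 - 152*d + r*(-18*d^2 - 234*d - 216) - 96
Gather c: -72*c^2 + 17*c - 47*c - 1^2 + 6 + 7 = -72*c^2 - 30*c + 12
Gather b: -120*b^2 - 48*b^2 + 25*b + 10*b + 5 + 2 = -168*b^2 + 35*b + 7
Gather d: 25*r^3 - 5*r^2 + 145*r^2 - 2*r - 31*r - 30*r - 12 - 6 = 25*r^3 + 140*r^2 - 63*r - 18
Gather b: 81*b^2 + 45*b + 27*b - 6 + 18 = 81*b^2 + 72*b + 12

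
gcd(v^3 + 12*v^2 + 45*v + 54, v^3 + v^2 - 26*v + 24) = v + 6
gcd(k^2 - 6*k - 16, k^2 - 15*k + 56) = k - 8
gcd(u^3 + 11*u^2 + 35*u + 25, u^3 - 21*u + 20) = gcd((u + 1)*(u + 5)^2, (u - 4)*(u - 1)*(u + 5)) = u + 5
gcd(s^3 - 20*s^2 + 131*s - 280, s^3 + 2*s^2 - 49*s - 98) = s - 7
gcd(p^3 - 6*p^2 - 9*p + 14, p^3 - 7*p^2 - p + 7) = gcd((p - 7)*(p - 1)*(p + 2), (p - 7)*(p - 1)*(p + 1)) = p^2 - 8*p + 7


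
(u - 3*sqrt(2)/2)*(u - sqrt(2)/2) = u^2 - 2*sqrt(2)*u + 3/2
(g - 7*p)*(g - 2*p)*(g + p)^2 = g^4 - 7*g^3*p - 3*g^2*p^2 + 19*g*p^3 + 14*p^4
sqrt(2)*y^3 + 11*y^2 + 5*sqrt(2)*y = y*(y + 5*sqrt(2))*(sqrt(2)*y + 1)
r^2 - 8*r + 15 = (r - 5)*(r - 3)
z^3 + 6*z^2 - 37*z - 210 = (z - 6)*(z + 5)*(z + 7)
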